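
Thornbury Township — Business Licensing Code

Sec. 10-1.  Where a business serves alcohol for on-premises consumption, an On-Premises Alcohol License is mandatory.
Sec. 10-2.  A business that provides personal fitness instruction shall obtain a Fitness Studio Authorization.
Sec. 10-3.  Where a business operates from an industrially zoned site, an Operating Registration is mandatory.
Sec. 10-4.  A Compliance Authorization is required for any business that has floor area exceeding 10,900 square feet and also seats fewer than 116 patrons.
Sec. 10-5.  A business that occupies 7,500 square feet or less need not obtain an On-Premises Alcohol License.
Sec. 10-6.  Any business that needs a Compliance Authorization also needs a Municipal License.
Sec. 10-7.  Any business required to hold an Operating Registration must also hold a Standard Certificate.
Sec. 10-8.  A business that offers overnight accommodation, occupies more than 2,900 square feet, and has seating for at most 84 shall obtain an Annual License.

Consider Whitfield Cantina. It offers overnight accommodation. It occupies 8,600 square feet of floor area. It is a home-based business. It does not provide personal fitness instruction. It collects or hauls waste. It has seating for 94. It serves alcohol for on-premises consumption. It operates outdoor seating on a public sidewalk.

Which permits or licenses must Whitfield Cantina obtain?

On-Premises Alcohol License

Sec. 10-1. serves alcohol for on-premises consumption → On-Premises Alcohol License required.
Sec. 10-2. does not provide personal fitness instruction → Fitness Studio Authorization not required.
Sec. 10-3. is a home-based business (not: operates from an industrially zoned site) → Operating Registration not required.
Sec. 10-4. floor area 8,600 square feet ≤ 10,900 square feet; seating 94 < 116 → Compliance Authorization not required.
Sec. 10-5. floor area 8,600 square feet > 7,500 square feet → On-Premises Alcohol License exemption does not apply.
Sec. 10-6. Compliance Authorization is not required → no effect.
Sec. 10-7. Operating Registration is not required → no effect.
Sec. 10-8. offers overnight accommodation; floor area 8,600 square feet > 2,900 square feet; seating 94 > 84 → Annual License not required.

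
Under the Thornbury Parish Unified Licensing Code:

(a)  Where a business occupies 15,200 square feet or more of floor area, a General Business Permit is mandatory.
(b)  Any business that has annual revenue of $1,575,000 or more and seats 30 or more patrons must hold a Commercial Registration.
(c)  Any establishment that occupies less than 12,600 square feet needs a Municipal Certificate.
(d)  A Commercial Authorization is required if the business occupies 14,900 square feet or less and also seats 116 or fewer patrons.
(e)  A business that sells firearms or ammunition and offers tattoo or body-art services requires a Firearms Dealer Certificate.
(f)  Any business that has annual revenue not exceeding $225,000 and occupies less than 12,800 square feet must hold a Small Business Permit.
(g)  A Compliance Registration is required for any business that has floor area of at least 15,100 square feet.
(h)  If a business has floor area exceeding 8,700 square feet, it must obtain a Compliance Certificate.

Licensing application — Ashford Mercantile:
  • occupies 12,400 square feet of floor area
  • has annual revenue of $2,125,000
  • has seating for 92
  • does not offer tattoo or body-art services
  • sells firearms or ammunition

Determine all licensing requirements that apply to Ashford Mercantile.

(a) floor area 12,400 square feet < 15,200 square feet → General Business Permit not required.
(b) revenue $2,125,000 ≥ $1,575,000; seating 92 ≥ 30 → Commercial Registration required.
(c) floor area 12,400 square feet < 12,600 square feet → Municipal Certificate required.
(d) floor area 12,400 square feet ≤ 14,900 square feet; seating 92 ≤ 116 → Commercial Authorization required.
(e) sells firearms or ammunition; does not offer tattoo or body-art services → Firearms Dealer Certificate not required.
(f) revenue $2,125,000 > $225,000; floor area 12,400 square feet < 12,800 square feet → Small Business Permit not required.
(g) floor area 12,400 square feet < 15,100 square feet → Compliance Registration not required.
(h) floor area 12,400 square feet > 8,700 square feet → Compliance Certificate required.

Commercial Authorization, Commercial Registration, Compliance Certificate, Municipal Certificate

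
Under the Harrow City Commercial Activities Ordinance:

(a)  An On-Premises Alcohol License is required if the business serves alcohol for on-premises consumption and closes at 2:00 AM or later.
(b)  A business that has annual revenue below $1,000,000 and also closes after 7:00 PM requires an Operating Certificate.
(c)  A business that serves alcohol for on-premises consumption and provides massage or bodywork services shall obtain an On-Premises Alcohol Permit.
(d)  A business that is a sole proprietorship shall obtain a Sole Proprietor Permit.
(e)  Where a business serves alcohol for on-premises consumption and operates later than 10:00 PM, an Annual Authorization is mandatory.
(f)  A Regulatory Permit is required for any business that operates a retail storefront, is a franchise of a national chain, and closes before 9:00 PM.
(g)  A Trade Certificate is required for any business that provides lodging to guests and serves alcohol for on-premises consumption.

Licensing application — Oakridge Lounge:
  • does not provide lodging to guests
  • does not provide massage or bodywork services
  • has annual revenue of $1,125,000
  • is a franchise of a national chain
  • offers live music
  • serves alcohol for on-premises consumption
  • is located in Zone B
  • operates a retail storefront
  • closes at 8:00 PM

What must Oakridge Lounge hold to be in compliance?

(a) serves alcohol for on-premises consumption; closes 8:00 PM, at/before 2:00 AM → On-Premises Alcohol License not required.
(b) revenue $1,125,000 ≥ $1,000,000; closes 8:00 PM, after 7:00 PM → Operating Certificate not required.
(c) serves alcohol for on-premises consumption; does not provide massage or bodywork services → On-Premises Alcohol Permit not required.
(d) is a franchise of a national chain (not: is a sole proprietorship) → Sole Proprietor Permit not required.
(e) serves alcohol for on-premises consumption; closes 8:00 PM, at/before 10:00 PM → Annual Authorization not required.
(f) operates a retail storefront; is a franchise of a national chain; closes 8:00 PM, at/before 9:00 PM → Regulatory Permit required.
(g) does not provide lodging to guests; serves alcohol for on-premises consumption → Trade Certificate not required.

Regulatory Permit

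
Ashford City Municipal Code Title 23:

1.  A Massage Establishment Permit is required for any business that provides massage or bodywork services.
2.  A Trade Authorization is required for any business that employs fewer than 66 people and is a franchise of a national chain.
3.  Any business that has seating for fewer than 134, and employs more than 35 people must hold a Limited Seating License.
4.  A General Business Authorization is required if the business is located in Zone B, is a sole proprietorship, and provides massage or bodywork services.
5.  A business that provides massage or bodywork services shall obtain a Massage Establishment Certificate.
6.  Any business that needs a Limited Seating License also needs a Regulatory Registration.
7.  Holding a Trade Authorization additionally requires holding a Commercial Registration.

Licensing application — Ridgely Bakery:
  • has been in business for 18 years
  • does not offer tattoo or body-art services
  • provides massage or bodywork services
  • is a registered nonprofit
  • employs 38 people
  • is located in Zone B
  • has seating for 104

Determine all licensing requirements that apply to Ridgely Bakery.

Limited Seating License, Massage Establishment Certificate, Massage Establishment Permit, Regulatory Registration

1. provides massage or bodywork services → Massage Establishment Permit required.
2. employees 38 < 66; is a registered nonprofit (not: is a franchise of a national chain) → Trade Authorization not required.
3. seating 104 < 134; employees 38 > 35 → Limited Seating License required.
4. is located in Zone B; is a registered nonprofit (not: is a sole proprietorship); provides massage or bodywork services → General Business Authorization not required.
5. provides massage or bodywork services → Massage Establishment Certificate required.
6. Limited Seating License is required → Regulatory Registration also required.
7. Trade Authorization is not required → no effect.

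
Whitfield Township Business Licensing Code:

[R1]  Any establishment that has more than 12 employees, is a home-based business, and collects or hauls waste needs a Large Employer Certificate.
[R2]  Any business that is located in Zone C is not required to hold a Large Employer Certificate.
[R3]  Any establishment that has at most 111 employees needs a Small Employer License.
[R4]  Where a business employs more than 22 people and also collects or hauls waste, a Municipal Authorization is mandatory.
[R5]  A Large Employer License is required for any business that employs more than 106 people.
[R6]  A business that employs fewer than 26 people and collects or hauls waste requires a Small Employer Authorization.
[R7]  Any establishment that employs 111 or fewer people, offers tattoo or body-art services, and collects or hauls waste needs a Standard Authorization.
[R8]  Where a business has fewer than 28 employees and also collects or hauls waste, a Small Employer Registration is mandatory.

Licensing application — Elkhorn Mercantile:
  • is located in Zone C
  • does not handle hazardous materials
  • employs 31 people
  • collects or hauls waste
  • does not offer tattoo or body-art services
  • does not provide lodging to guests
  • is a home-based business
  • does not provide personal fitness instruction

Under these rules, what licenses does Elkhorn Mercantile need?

Municipal Authorization, Small Employer License

[R1] employees 31 > 12; is a home-based business; collects or hauls waste → Large Employer Certificate required.
[R2] is located in Zone C → exempt from Large Employer Certificate.
[R3] employees 31 ≤ 111 → Small Employer License required.
[R4] employees 31 > 22; collects or hauls waste → Municipal Authorization required.
[R5] employees 31 ≤ 106 → Large Employer License not required.
[R6] employees 31 ≥ 26; collects or hauls waste → Small Employer Authorization not required.
[R7] employees 31 ≤ 111; does not offer tattoo or body-art services; collects or hauls waste → Standard Authorization not required.
[R8] employees 31 ≥ 28; collects or hauls waste → Small Employer Registration not required.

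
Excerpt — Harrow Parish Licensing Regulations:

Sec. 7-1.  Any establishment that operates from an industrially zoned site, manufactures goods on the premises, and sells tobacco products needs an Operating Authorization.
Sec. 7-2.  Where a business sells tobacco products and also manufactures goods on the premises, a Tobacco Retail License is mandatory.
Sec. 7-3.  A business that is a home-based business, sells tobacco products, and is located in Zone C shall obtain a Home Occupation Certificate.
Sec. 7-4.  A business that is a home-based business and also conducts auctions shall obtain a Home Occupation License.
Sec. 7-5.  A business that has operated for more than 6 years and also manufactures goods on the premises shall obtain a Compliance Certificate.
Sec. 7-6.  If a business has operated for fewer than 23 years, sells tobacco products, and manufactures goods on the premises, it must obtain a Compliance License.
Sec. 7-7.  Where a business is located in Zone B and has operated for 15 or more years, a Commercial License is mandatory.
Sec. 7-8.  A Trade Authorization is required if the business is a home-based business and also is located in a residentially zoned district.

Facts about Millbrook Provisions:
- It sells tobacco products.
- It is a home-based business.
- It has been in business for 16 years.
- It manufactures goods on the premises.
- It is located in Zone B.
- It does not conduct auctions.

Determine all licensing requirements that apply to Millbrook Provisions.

Sec. 7-1. is a home-based business (not: operates from an industrially zoned site); manufactures goods on the premises; sells tobacco products → Operating Authorization not required.
Sec. 7-2. sells tobacco products; manufactures goods on the premises → Tobacco Retail License required.
Sec. 7-3. is a home-based business; sells tobacco products; is located in Zone B (not: is located in Zone C) → Home Occupation Certificate not required.
Sec. 7-4. is a home-based business; does not conduct auctions → Home Occupation License not required.
Sec. 7-5. years in business 16 > 6; manufactures goods on the premises → Compliance Certificate required.
Sec. 7-6. years in business 16 < 23; sells tobacco products; manufactures goods on the premises → Compliance License required.
Sec. 7-7. is located in Zone B; years in business 16 ≥ 15 → Commercial License required.
Sec. 7-8. is a home-based business; is located in Zone B (not: is located in a residentially zoned district) → Trade Authorization not required.

Commercial License, Compliance Certificate, Compliance License, Tobacco Retail License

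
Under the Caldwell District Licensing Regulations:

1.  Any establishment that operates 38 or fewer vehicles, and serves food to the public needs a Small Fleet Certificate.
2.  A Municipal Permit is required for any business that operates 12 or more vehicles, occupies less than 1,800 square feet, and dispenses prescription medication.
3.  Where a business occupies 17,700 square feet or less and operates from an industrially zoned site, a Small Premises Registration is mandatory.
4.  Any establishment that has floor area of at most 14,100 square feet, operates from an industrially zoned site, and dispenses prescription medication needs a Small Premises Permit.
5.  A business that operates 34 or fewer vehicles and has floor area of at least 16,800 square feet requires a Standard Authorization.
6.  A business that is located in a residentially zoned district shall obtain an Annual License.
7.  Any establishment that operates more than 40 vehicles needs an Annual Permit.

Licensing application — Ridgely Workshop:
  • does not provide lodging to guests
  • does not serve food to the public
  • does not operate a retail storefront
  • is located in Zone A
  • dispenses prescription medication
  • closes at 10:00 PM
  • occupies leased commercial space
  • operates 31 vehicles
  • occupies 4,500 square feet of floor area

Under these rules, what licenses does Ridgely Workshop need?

1. vehicles 31 ≤ 38; does not serve food to the public → Small Fleet Certificate not required.
2. vehicles 31 ≥ 12; floor area 4,500 square feet ≥ 1,800 square feet; dispenses prescription medication → Municipal Permit not required.
3. floor area 4,500 square feet ≤ 17,700 square feet; occupies leased commercial space (not: operates from an industrially zoned site) → Small Premises Registration not required.
4. floor area 4,500 square feet ≤ 14,100 square feet; occupies leased commercial space (not: operates from an industrially zoned site); dispenses prescription medication → Small Premises Permit not required.
5. vehicles 31 ≤ 34; floor area 4,500 square feet < 16,800 square feet → Standard Authorization not required.
6. is located in Zone A (not: is located in a residentially zoned district) → Annual License not required.
7. vehicles 31 ≤ 40 → Annual Permit not required.

None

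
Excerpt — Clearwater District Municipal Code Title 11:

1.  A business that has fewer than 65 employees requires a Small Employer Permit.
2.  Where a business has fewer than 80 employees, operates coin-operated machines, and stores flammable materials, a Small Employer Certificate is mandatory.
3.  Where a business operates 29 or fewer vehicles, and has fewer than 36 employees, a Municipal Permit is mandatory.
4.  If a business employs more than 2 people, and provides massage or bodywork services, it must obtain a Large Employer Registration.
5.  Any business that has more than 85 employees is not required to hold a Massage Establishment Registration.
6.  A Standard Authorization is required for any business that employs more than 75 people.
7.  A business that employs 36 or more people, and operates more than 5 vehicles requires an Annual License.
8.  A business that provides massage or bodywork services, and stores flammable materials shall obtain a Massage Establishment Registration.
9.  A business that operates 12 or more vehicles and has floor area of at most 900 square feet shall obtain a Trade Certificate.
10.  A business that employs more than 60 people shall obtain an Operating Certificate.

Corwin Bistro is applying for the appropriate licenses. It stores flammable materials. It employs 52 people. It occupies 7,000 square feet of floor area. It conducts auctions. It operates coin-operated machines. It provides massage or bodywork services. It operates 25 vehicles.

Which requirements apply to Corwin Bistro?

1. employees 52 < 65 → Small Employer Permit required.
2. employees 52 < 80; operates coin-operated machines; stores flammable materials → Small Employer Certificate required.
3. vehicles 25 ≤ 29; employees 52 ≥ 36 → Municipal Permit not required.
4. employees 52 > 2; provides massage or bodywork services → Large Employer Registration required.
5. employees 52 ≤ 85 → Massage Establishment Registration exemption does not apply.
6. employees 52 ≤ 75 → Standard Authorization not required.
7. employees 52 ≥ 36; vehicles 25 > 5 → Annual License required.
8. provides massage or bodywork services; stores flammable materials → Massage Establishment Registration required.
9. vehicles 25 ≥ 12; floor area 7,000 square feet > 900 square feet → Trade Certificate not required.
10. employees 52 ≤ 60 → Operating Certificate not required.

Annual License, Large Employer Registration, Massage Establishment Registration, Small Employer Certificate, Small Employer Permit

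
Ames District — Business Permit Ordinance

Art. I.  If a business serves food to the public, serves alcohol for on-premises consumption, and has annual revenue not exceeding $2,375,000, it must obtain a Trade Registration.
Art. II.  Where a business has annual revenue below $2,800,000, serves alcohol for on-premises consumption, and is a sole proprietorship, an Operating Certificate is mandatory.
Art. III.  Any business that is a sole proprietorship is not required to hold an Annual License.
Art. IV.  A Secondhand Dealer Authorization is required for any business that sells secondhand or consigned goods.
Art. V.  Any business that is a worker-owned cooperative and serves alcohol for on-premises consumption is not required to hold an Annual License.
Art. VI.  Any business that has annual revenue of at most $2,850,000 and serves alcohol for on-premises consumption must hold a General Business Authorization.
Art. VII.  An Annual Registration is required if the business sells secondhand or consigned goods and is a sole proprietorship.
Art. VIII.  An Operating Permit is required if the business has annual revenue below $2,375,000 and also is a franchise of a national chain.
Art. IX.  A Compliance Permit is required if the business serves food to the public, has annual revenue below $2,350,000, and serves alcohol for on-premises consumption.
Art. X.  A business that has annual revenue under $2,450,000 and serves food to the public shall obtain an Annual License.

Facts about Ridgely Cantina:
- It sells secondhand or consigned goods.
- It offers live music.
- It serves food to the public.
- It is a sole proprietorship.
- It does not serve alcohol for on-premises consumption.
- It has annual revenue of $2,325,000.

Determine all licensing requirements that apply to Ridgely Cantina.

Art. I. serves food to the public; does not serve alcohol for on-premises consumption; revenue $2,325,000 ≤ $2,375,000 → Trade Registration not required.
Art. II. revenue $2,325,000 < $2,800,000; does not serve alcohol for on-premises consumption; is a sole proprietorship → Operating Certificate not required.
Art. III. is a sole proprietorship → exempt from Annual License.
Art. IV. sells secondhand or consigned goods → Secondhand Dealer Authorization required.
Art. V. is a sole proprietorship (not: is a worker-owned cooperative); does not serve alcohol for on-premises consumption → Annual License exemption does not apply.
Art. VI. revenue $2,325,000 ≤ $2,850,000; does not serve alcohol for on-premises consumption → General Business Authorization not required.
Art. VII. sells secondhand or consigned goods; is a sole proprietorship → Annual Registration required.
Art. VIII. revenue $2,325,000 < $2,375,000; is a sole proprietorship (not: is a franchise of a national chain) → Operating Permit not required.
Art. IX. serves food to the public; revenue $2,325,000 < $2,350,000; does not serve alcohol for on-premises consumption → Compliance Permit not required.
Art. X. revenue $2,325,000 < $2,450,000; serves food to the public → Annual License required.

Annual Registration, Secondhand Dealer Authorization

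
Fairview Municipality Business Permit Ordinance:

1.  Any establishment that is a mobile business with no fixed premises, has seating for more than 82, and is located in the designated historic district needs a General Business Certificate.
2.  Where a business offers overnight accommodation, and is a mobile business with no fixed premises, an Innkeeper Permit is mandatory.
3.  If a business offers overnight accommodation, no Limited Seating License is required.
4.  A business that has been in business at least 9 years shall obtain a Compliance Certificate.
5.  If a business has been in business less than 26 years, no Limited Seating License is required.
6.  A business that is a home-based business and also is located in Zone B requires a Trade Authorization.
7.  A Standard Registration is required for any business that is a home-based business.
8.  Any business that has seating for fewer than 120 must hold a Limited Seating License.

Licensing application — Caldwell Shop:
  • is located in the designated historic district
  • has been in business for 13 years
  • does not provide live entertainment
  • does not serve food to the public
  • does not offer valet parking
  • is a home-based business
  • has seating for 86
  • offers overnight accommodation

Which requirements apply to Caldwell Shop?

1. is a home-based business (not: is a mobile business with no fixed premises); seating 86 > 82; is located in the designated historic district → General Business Certificate not required.
2. offers overnight accommodation; is a home-based business (not: is a mobile business with no fixed premises) → Innkeeper Permit not required.
3. offers overnight accommodation → exempt from Limited Seating License.
4. years in business 13 ≥ 9 → Compliance Certificate required.
5. years in business 13 < 26 → exempt from Limited Seating License.
6. is a home-based business; is located in the designated historic district (not: is located in Zone B) → Trade Authorization not required.
7. is a home-based business → Standard Registration required.
8. seating 86 < 120 → Limited Seating License required.

Compliance Certificate, Standard Registration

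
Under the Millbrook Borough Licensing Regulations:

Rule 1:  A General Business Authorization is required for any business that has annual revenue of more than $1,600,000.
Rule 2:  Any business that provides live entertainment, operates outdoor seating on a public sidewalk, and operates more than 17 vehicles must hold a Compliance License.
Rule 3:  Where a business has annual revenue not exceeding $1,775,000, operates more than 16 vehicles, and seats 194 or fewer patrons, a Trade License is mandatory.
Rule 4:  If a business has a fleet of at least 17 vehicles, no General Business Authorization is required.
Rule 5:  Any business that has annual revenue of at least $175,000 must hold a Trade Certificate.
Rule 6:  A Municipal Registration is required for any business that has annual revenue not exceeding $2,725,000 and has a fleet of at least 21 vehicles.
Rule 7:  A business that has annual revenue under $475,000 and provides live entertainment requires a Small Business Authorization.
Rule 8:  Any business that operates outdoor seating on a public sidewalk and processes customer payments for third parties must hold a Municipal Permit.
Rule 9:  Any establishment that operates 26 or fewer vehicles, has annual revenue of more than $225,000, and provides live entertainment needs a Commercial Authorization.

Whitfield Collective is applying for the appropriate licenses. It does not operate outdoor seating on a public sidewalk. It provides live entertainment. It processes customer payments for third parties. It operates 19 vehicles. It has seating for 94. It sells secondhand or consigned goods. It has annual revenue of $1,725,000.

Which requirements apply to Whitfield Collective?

Commercial Authorization, Trade Certificate, Trade License

Rule 1: revenue $1,725,000 > $1,600,000 → General Business Authorization required.
Rule 2: provides live entertainment; does not operate outdoor seating on a public sidewalk; vehicles 19 > 17 → Compliance License not required.
Rule 3: revenue $1,725,000 ≤ $1,775,000; vehicles 19 > 16; seating 94 ≤ 194 → Trade License required.
Rule 4: vehicles 19 ≥ 17 → exempt from General Business Authorization.
Rule 5: revenue $1,725,000 ≥ $175,000 → Trade Certificate required.
Rule 6: revenue $1,725,000 ≤ $2,725,000; vehicles 19 < 21 → Municipal Registration not required.
Rule 7: revenue $1,725,000 ≥ $475,000; provides live entertainment → Small Business Authorization not required.
Rule 8: does not operate outdoor seating on a public sidewalk; processes customer payments for third parties → Municipal Permit not required.
Rule 9: vehicles 19 ≤ 26; revenue $1,725,000 > $225,000; provides live entertainment → Commercial Authorization required.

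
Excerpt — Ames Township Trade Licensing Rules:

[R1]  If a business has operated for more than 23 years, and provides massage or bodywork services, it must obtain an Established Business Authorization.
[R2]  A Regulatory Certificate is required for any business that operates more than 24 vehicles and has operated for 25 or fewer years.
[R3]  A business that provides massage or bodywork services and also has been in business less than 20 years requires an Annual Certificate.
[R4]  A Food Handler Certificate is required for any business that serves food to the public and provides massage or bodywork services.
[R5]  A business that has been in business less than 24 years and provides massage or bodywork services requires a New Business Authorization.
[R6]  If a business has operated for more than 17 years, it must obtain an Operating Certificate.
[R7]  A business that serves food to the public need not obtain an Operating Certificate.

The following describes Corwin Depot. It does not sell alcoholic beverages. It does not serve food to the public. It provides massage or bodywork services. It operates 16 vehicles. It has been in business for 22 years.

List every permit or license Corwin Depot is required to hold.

[R1] years in business 22 ≤ 23; provides massage or bodywork services → Established Business Authorization not required.
[R2] vehicles 16 ≤ 24; years in business 22 ≤ 25 → Regulatory Certificate not required.
[R3] provides massage or bodywork services; years in business 22 ≥ 20 → Annual Certificate not required.
[R4] does not serve food to the public; provides massage or bodywork services → Food Handler Certificate not required.
[R5] years in business 22 < 24; provides massage or bodywork services → New Business Authorization required.
[R6] years in business 22 > 17 → Operating Certificate required.
[R7] does not serve food to the public → Operating Certificate exemption does not apply.

New Business Authorization, Operating Certificate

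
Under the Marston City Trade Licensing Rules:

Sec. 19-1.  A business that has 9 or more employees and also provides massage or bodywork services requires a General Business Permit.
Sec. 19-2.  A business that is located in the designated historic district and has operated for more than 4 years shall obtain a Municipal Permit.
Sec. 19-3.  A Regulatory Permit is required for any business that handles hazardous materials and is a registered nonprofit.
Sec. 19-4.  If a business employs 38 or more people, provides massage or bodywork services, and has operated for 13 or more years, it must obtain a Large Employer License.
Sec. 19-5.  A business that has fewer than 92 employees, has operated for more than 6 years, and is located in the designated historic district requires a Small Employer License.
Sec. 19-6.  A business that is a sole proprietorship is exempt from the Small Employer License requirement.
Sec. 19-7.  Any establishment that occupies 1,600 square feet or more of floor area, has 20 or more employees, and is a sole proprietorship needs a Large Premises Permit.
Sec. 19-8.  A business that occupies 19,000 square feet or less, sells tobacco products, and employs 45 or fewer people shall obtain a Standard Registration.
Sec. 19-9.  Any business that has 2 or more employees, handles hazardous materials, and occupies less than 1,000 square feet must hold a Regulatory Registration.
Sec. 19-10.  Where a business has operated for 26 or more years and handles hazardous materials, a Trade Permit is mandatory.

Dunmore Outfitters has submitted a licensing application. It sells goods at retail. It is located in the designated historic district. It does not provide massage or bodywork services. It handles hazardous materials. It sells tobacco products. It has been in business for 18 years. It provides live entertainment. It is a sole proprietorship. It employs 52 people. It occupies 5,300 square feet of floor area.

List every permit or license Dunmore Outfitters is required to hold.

Sec. 19-1. employees 52 ≥ 9; does not provide massage or bodywork services → General Business Permit not required.
Sec. 19-2. is located in the designated historic district; years in business 18 > 4 → Municipal Permit required.
Sec. 19-3. handles hazardous materials; is a sole proprietorship (not: is a registered nonprofit) → Regulatory Permit not required.
Sec. 19-4. employees 52 ≥ 38; does not provide massage or bodywork services; years in business 18 ≥ 13 → Large Employer License not required.
Sec. 19-5. employees 52 < 92; years in business 18 > 6; is located in the designated historic district → Small Employer License required.
Sec. 19-6. is a sole proprietorship → exempt from Small Employer License.
Sec. 19-7. floor area 5,300 square feet ≥ 1,600 square feet; employees 52 ≥ 20; is a sole proprietorship → Large Premises Permit required.
Sec. 19-8. floor area 5,300 square feet ≤ 19,000 square feet; sells tobacco products; employees 52 > 45 → Standard Registration not required.
Sec. 19-9. employees 52 ≥ 2; handles hazardous materials; floor area 5,300 square feet ≥ 1,000 square feet → Regulatory Registration not required.
Sec. 19-10. years in business 18 < 26; handles hazardous materials → Trade Permit not required.

Large Premises Permit, Municipal Permit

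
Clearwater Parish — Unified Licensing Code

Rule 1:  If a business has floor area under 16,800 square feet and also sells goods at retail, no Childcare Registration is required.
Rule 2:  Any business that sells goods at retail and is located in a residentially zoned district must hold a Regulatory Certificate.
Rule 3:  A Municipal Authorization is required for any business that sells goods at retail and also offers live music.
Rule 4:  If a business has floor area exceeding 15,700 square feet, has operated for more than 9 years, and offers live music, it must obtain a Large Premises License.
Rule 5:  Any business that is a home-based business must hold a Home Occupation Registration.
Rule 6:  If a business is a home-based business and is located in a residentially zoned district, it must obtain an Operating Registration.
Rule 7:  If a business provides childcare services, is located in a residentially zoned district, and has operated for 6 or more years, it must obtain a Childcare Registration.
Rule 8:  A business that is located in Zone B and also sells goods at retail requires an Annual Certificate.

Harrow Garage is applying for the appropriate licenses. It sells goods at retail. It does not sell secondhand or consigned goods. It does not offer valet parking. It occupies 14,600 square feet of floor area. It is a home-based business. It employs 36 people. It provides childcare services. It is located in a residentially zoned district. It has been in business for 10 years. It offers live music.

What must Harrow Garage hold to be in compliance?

Home Occupation Registration, Municipal Authorization, Operating Registration, Regulatory Certificate

Rule 1: floor area 14,600 square feet < 16,800 square feet; sells goods at retail → exempt from Childcare Registration.
Rule 2: sells goods at retail; is located in a residentially zoned district → Regulatory Certificate required.
Rule 3: sells goods at retail; offers live music → Municipal Authorization required.
Rule 4: floor area 14,600 square feet ≤ 15,700 square feet; years in business 10 > 9; offers live music → Large Premises License not required.
Rule 5: is a home-based business → Home Occupation Registration required.
Rule 6: is a home-based business; is located in a residentially zoned district → Operating Registration required.
Rule 7: provides childcare services; is located in a residentially zoned district; years in business 10 ≥ 6 → Childcare Registration required.
Rule 8: is located in a residentially zoned district (not: is located in Zone B); sells goods at retail → Annual Certificate not required.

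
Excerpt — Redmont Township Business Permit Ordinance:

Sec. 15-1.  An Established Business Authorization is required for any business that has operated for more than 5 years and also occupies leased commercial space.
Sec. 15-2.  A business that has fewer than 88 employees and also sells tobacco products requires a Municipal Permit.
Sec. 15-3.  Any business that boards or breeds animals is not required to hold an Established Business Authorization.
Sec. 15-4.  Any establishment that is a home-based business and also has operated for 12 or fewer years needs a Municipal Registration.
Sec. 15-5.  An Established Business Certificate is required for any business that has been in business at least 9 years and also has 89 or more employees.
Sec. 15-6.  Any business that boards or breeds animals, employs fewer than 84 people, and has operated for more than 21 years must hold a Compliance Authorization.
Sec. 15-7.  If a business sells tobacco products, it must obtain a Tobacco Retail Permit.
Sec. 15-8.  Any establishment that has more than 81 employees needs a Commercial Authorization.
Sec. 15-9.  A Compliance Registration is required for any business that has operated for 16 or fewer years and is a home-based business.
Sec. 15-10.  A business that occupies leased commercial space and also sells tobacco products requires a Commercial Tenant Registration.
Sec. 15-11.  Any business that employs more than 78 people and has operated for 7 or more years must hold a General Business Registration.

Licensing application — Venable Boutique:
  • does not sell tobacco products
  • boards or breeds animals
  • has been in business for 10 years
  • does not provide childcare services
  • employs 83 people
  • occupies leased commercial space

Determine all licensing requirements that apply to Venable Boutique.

Commercial Authorization, General Business Registration

Sec. 15-1. years in business 10 > 5; occupies leased commercial space → Established Business Authorization required.
Sec. 15-2. employees 83 < 88; does not sell tobacco products → Municipal Permit not required.
Sec. 15-3. boards or breeds animals → exempt from Established Business Authorization.
Sec. 15-4. occupies leased commercial space (not: is a home-based business); years in business 10 ≤ 12 → Municipal Registration not required.
Sec. 15-5. years in business 10 ≥ 9; employees 83 < 89 → Established Business Certificate not required.
Sec. 15-6. boards or breeds animals; employees 83 < 84; years in business 10 ≤ 21 → Compliance Authorization not required.
Sec. 15-7. does not sell tobacco products → Tobacco Retail Permit not required.
Sec. 15-8. employees 83 > 81 → Commercial Authorization required.
Sec. 15-9. years in business 10 ≤ 16; occupies leased commercial space (not: is a home-based business) → Compliance Registration not required.
Sec. 15-10. occupies leased commercial space; does not sell tobacco products → Commercial Tenant Registration not required.
Sec. 15-11. employees 83 > 78; years in business 10 ≥ 7 → General Business Registration required.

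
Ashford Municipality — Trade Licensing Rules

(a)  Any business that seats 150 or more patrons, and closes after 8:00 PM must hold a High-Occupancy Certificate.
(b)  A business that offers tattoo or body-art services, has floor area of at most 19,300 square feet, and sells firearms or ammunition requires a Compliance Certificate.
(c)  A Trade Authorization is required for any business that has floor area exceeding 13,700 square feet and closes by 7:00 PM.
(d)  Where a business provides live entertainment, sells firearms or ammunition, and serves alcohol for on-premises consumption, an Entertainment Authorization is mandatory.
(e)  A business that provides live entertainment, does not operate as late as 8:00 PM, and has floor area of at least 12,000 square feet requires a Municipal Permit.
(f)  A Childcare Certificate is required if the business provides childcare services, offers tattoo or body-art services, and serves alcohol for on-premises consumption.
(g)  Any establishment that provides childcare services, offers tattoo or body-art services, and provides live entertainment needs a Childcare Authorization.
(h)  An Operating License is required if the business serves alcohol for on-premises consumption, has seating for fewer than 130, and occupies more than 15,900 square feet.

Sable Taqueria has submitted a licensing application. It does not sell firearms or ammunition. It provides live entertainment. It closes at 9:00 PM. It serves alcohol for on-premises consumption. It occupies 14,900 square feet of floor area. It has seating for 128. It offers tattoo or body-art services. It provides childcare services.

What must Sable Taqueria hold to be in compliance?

(a) seating 128 < 150; closes 9:00 PM, after 8:00 PM → High-Occupancy Certificate not required.
(b) offers tattoo or body-art services; floor area 14,900 square feet ≤ 19,300 square feet; does not sell firearms or ammunition → Compliance Certificate not required.
(c) floor area 14,900 square feet > 13,700 square feet; closes 9:00 PM, after 7:00 PM → Trade Authorization not required.
(d) provides live entertainment; does not sell firearms or ammunition; serves alcohol for on-premises consumption → Entertainment Authorization not required.
(e) provides live entertainment; closes 9:00 PM, after 8:00 PM; floor area 14,900 square feet ≥ 12,000 square feet → Municipal Permit not required.
(f) provides childcare services; offers tattoo or body-art services; serves alcohol for on-premises consumption → Childcare Certificate required.
(g) provides childcare services; offers tattoo or body-art services; provides live entertainment → Childcare Authorization required.
(h) serves alcohol for on-premises consumption; seating 128 < 130; floor area 14,900 square feet ≤ 15,900 square feet → Operating License not required.

Childcare Authorization, Childcare Certificate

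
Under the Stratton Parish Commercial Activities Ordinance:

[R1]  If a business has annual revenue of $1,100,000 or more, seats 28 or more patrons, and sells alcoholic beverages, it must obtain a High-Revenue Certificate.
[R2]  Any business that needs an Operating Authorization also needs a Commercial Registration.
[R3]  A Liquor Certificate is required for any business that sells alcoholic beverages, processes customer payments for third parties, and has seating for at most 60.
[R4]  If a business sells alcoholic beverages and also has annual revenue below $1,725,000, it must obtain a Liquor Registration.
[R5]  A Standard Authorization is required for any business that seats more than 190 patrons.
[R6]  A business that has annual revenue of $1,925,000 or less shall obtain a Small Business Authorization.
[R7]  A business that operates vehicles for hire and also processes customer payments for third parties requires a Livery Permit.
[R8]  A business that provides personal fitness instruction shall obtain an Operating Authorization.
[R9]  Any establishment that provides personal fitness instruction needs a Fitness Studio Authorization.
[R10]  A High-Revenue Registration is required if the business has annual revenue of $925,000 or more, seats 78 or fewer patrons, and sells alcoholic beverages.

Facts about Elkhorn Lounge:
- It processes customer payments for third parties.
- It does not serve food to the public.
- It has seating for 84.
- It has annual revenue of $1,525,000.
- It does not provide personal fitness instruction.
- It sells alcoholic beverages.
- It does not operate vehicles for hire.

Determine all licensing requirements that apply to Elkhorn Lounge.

High-Revenue Certificate, Liquor Registration, Small Business Authorization

[R1] revenue $1,525,000 ≥ $1,100,000; seating 84 ≥ 28; sells alcoholic beverages → High-Revenue Certificate required.
[R2] Operating Authorization is not required → no effect.
[R3] sells alcoholic beverages; processes customer payments for third parties; seating 84 > 60 → Liquor Certificate not required.
[R4] sells alcoholic beverages; revenue $1,525,000 < $1,725,000 → Liquor Registration required.
[R5] seating 84 ≤ 190 → Standard Authorization not required.
[R6] revenue $1,525,000 ≤ $1,925,000 → Small Business Authorization required.
[R7] does not operate vehicles for hire; processes customer payments for third parties → Livery Permit not required.
[R8] does not provide personal fitness instruction → Operating Authorization not required.
[R9] does not provide personal fitness instruction → Fitness Studio Authorization not required.
[R10] revenue $1,525,000 ≥ $925,000; seating 84 > 78; sells alcoholic beverages → High-Revenue Registration not required.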